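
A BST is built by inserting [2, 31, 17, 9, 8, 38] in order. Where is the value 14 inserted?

Starting tree (level order): [2, None, 31, 17, 38, 9, None, None, None, 8]
Insertion path: 2 -> 31 -> 17 -> 9
Result: insert 14 as right child of 9
Final tree (level order): [2, None, 31, 17, 38, 9, None, None, None, 8, 14]


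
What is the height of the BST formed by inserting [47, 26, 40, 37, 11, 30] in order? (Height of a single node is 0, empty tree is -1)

Insertion order: [47, 26, 40, 37, 11, 30]
Tree (level-order array): [47, 26, None, 11, 40, None, None, 37, None, 30]
Compute height bottom-up (empty subtree = -1):
  height(11) = 1 + max(-1, -1) = 0
  height(30) = 1 + max(-1, -1) = 0
  height(37) = 1 + max(0, -1) = 1
  height(40) = 1 + max(1, -1) = 2
  height(26) = 1 + max(0, 2) = 3
  height(47) = 1 + max(3, -1) = 4
Height = 4


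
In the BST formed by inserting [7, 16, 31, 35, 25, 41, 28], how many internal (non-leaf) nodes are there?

Tree built from: [7, 16, 31, 35, 25, 41, 28]
Tree (level-order array): [7, None, 16, None, 31, 25, 35, None, 28, None, 41]
Rule: An internal node has at least one child.
Per-node child counts:
  node 7: 1 child(ren)
  node 16: 1 child(ren)
  node 31: 2 child(ren)
  node 25: 1 child(ren)
  node 28: 0 child(ren)
  node 35: 1 child(ren)
  node 41: 0 child(ren)
Matching nodes: [7, 16, 31, 25, 35]
Count of internal (non-leaf) nodes: 5


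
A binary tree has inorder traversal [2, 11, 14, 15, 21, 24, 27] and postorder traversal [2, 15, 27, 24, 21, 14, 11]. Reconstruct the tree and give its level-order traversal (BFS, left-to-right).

Inorder:   [2, 11, 14, 15, 21, 24, 27]
Postorder: [2, 15, 27, 24, 21, 14, 11]
Algorithm: postorder visits root last, so walk postorder right-to-left;
each value is the root of the current inorder slice — split it at that
value, recurse on the right subtree first, then the left.
Recursive splits:
  root=11; inorder splits into left=[2], right=[14, 15, 21, 24, 27]
  root=14; inorder splits into left=[], right=[15, 21, 24, 27]
  root=21; inorder splits into left=[15], right=[24, 27]
  root=24; inorder splits into left=[], right=[27]
  root=27; inorder splits into left=[], right=[]
  root=15; inorder splits into left=[], right=[]
  root=2; inorder splits into left=[], right=[]
Reconstructed level-order: [11, 2, 14, 21, 15, 24, 27]


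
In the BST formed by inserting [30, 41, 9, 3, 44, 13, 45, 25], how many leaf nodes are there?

Tree built from: [30, 41, 9, 3, 44, 13, 45, 25]
Tree (level-order array): [30, 9, 41, 3, 13, None, 44, None, None, None, 25, None, 45]
Rule: A leaf has 0 children.
Per-node child counts:
  node 30: 2 child(ren)
  node 9: 2 child(ren)
  node 3: 0 child(ren)
  node 13: 1 child(ren)
  node 25: 0 child(ren)
  node 41: 1 child(ren)
  node 44: 1 child(ren)
  node 45: 0 child(ren)
Matching nodes: [3, 25, 45]
Count of leaf nodes: 3


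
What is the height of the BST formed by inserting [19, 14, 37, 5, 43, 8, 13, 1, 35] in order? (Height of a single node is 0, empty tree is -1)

Insertion order: [19, 14, 37, 5, 43, 8, 13, 1, 35]
Tree (level-order array): [19, 14, 37, 5, None, 35, 43, 1, 8, None, None, None, None, None, None, None, 13]
Compute height bottom-up (empty subtree = -1):
  height(1) = 1 + max(-1, -1) = 0
  height(13) = 1 + max(-1, -1) = 0
  height(8) = 1 + max(-1, 0) = 1
  height(5) = 1 + max(0, 1) = 2
  height(14) = 1 + max(2, -1) = 3
  height(35) = 1 + max(-1, -1) = 0
  height(43) = 1 + max(-1, -1) = 0
  height(37) = 1 + max(0, 0) = 1
  height(19) = 1 + max(3, 1) = 4
Height = 4


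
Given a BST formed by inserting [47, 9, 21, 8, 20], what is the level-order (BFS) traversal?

Tree insertion order: [47, 9, 21, 8, 20]
Tree (level-order array): [47, 9, None, 8, 21, None, None, 20]
BFS from the root, enqueuing left then right child of each popped node:
  queue [47] -> pop 47, enqueue [9], visited so far: [47]
  queue [9] -> pop 9, enqueue [8, 21], visited so far: [47, 9]
  queue [8, 21] -> pop 8, enqueue [none], visited so far: [47, 9, 8]
  queue [21] -> pop 21, enqueue [20], visited so far: [47, 9, 8, 21]
  queue [20] -> pop 20, enqueue [none], visited so far: [47, 9, 8, 21, 20]
Result: [47, 9, 8, 21, 20]


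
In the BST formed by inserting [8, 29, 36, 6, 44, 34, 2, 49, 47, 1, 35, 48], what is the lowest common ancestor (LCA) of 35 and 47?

Tree insertion order: [8, 29, 36, 6, 44, 34, 2, 49, 47, 1, 35, 48]
Tree (level-order array): [8, 6, 29, 2, None, None, 36, 1, None, 34, 44, None, None, None, 35, None, 49, None, None, 47, None, None, 48]
In a BST, the LCA of p=35, q=47 is the first node v on the
root-to-leaf path with p <= v <= q (go left if both < v, right if both > v).
Walk from root:
  at 8: both 35 and 47 > 8, go right
  at 29: both 35 and 47 > 29, go right
  at 36: 35 <= 36 <= 47, this is the LCA
LCA = 36


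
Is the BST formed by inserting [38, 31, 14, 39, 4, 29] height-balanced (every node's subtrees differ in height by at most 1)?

Tree (level-order array): [38, 31, 39, 14, None, None, None, 4, 29]
Definition: a tree is height-balanced if, at every node, |h(left) - h(right)| <= 1 (empty subtree has height -1).
Bottom-up per-node check:
  node 4: h_left=-1, h_right=-1, diff=0 [OK], height=0
  node 29: h_left=-1, h_right=-1, diff=0 [OK], height=0
  node 14: h_left=0, h_right=0, diff=0 [OK], height=1
  node 31: h_left=1, h_right=-1, diff=2 [FAIL (|1--1|=2 > 1)], height=2
  node 39: h_left=-1, h_right=-1, diff=0 [OK], height=0
  node 38: h_left=2, h_right=0, diff=2 [FAIL (|2-0|=2 > 1)], height=3
Node 31 violates the condition: |1 - -1| = 2 > 1.
Result: Not balanced


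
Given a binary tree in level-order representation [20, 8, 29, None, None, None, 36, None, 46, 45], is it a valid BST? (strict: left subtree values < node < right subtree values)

Level-order array: [20, 8, 29, None, None, None, 36, None, 46, 45]
Validate using subtree bounds (lo, hi): at each node, require lo < value < hi,
then recurse left with hi=value and right with lo=value.
Preorder trace (stopping at first violation):
  at node 20 with bounds (-inf, +inf): OK
  at node 8 with bounds (-inf, 20): OK
  at node 29 with bounds (20, +inf): OK
  at node 36 with bounds (29, +inf): OK
  at node 46 with bounds (36, +inf): OK
  at node 45 with bounds (36, 46): OK
No violation found at any node.
Result: Valid BST


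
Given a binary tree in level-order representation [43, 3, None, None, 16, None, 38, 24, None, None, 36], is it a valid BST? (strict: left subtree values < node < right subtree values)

Level-order array: [43, 3, None, None, 16, None, 38, 24, None, None, 36]
Validate using subtree bounds (lo, hi): at each node, require lo < value < hi,
then recurse left with hi=value and right with lo=value.
Preorder trace (stopping at first violation):
  at node 43 with bounds (-inf, +inf): OK
  at node 3 with bounds (-inf, 43): OK
  at node 16 with bounds (3, 43): OK
  at node 38 with bounds (16, 43): OK
  at node 24 with bounds (16, 38): OK
  at node 36 with bounds (24, 38): OK
No violation found at any node.
Result: Valid BST


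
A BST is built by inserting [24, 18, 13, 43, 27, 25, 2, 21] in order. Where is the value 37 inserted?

Starting tree (level order): [24, 18, 43, 13, 21, 27, None, 2, None, None, None, 25]
Insertion path: 24 -> 43 -> 27
Result: insert 37 as right child of 27
Final tree (level order): [24, 18, 43, 13, 21, 27, None, 2, None, None, None, 25, 37]


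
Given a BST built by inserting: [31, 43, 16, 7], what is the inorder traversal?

Tree insertion order: [31, 43, 16, 7]
Tree (level-order array): [31, 16, 43, 7]
Inorder traversal: [7, 16, 31, 43]


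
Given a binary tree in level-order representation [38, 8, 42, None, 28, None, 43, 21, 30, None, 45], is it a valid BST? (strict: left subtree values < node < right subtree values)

Level-order array: [38, 8, 42, None, 28, None, 43, 21, 30, None, 45]
Validate using subtree bounds (lo, hi): at each node, require lo < value < hi,
then recurse left with hi=value and right with lo=value.
Preorder trace (stopping at first violation):
  at node 38 with bounds (-inf, +inf): OK
  at node 8 with bounds (-inf, 38): OK
  at node 28 with bounds (8, 38): OK
  at node 21 with bounds (8, 28): OK
  at node 30 with bounds (28, 38): OK
  at node 42 with bounds (38, +inf): OK
  at node 43 with bounds (42, +inf): OK
  at node 45 with bounds (43, +inf): OK
No violation found at any node.
Result: Valid BST


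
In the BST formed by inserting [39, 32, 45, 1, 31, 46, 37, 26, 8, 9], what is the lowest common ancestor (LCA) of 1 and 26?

Tree insertion order: [39, 32, 45, 1, 31, 46, 37, 26, 8, 9]
Tree (level-order array): [39, 32, 45, 1, 37, None, 46, None, 31, None, None, None, None, 26, None, 8, None, None, 9]
In a BST, the LCA of p=1, q=26 is the first node v on the
root-to-leaf path with p <= v <= q (go left if both < v, right if both > v).
Walk from root:
  at 39: both 1 and 26 < 39, go left
  at 32: both 1 and 26 < 32, go left
  at 1: 1 <= 1 <= 26, this is the LCA
LCA = 1


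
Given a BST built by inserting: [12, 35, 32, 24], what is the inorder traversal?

Tree insertion order: [12, 35, 32, 24]
Tree (level-order array): [12, None, 35, 32, None, 24]
Inorder traversal: [12, 24, 32, 35]


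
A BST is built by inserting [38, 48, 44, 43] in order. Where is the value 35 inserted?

Starting tree (level order): [38, None, 48, 44, None, 43]
Insertion path: 38
Result: insert 35 as left child of 38
Final tree (level order): [38, 35, 48, None, None, 44, None, 43]


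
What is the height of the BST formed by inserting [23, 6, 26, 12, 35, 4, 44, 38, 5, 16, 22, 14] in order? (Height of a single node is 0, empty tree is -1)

Insertion order: [23, 6, 26, 12, 35, 4, 44, 38, 5, 16, 22, 14]
Tree (level-order array): [23, 6, 26, 4, 12, None, 35, None, 5, None, 16, None, 44, None, None, 14, 22, 38]
Compute height bottom-up (empty subtree = -1):
  height(5) = 1 + max(-1, -1) = 0
  height(4) = 1 + max(-1, 0) = 1
  height(14) = 1 + max(-1, -1) = 0
  height(22) = 1 + max(-1, -1) = 0
  height(16) = 1 + max(0, 0) = 1
  height(12) = 1 + max(-1, 1) = 2
  height(6) = 1 + max(1, 2) = 3
  height(38) = 1 + max(-1, -1) = 0
  height(44) = 1 + max(0, -1) = 1
  height(35) = 1 + max(-1, 1) = 2
  height(26) = 1 + max(-1, 2) = 3
  height(23) = 1 + max(3, 3) = 4
Height = 4


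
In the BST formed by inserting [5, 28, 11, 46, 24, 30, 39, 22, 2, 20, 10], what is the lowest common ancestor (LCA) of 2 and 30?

Tree insertion order: [5, 28, 11, 46, 24, 30, 39, 22, 2, 20, 10]
Tree (level-order array): [5, 2, 28, None, None, 11, 46, 10, 24, 30, None, None, None, 22, None, None, 39, 20]
In a BST, the LCA of p=2, q=30 is the first node v on the
root-to-leaf path with p <= v <= q (go left if both < v, right if both > v).
Walk from root:
  at 5: 2 <= 5 <= 30, this is the LCA
LCA = 5


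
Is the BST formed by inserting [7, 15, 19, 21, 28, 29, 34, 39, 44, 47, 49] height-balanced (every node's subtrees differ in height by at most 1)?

Tree (level-order array): [7, None, 15, None, 19, None, 21, None, 28, None, 29, None, 34, None, 39, None, 44, None, 47, None, 49]
Definition: a tree is height-balanced if, at every node, |h(left) - h(right)| <= 1 (empty subtree has height -1).
Bottom-up per-node check:
  node 49: h_left=-1, h_right=-1, diff=0 [OK], height=0
  node 47: h_left=-1, h_right=0, diff=1 [OK], height=1
  node 44: h_left=-1, h_right=1, diff=2 [FAIL (|-1-1|=2 > 1)], height=2
  node 39: h_left=-1, h_right=2, diff=3 [FAIL (|-1-2|=3 > 1)], height=3
  node 34: h_left=-1, h_right=3, diff=4 [FAIL (|-1-3|=4 > 1)], height=4
  node 29: h_left=-1, h_right=4, diff=5 [FAIL (|-1-4|=5 > 1)], height=5
  node 28: h_left=-1, h_right=5, diff=6 [FAIL (|-1-5|=6 > 1)], height=6
  node 21: h_left=-1, h_right=6, diff=7 [FAIL (|-1-6|=7 > 1)], height=7
  node 19: h_left=-1, h_right=7, diff=8 [FAIL (|-1-7|=8 > 1)], height=8
  node 15: h_left=-1, h_right=8, diff=9 [FAIL (|-1-8|=9 > 1)], height=9
  node 7: h_left=-1, h_right=9, diff=10 [FAIL (|-1-9|=10 > 1)], height=10
Node 44 violates the condition: |-1 - 1| = 2 > 1.
Result: Not balanced


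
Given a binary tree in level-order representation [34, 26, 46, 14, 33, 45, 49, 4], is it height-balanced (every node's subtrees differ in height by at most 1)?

Tree (level-order array): [34, 26, 46, 14, 33, 45, 49, 4]
Definition: a tree is height-balanced if, at every node, |h(left) - h(right)| <= 1 (empty subtree has height -1).
Bottom-up per-node check:
  node 4: h_left=-1, h_right=-1, diff=0 [OK], height=0
  node 14: h_left=0, h_right=-1, diff=1 [OK], height=1
  node 33: h_left=-1, h_right=-1, diff=0 [OK], height=0
  node 26: h_left=1, h_right=0, diff=1 [OK], height=2
  node 45: h_left=-1, h_right=-1, diff=0 [OK], height=0
  node 49: h_left=-1, h_right=-1, diff=0 [OK], height=0
  node 46: h_left=0, h_right=0, diff=0 [OK], height=1
  node 34: h_left=2, h_right=1, diff=1 [OK], height=3
All nodes satisfy the balance condition.
Result: Balanced


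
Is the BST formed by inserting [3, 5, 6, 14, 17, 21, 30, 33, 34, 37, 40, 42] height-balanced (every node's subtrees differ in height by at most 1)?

Tree (level-order array): [3, None, 5, None, 6, None, 14, None, 17, None, 21, None, 30, None, 33, None, 34, None, 37, None, 40, None, 42]
Definition: a tree is height-balanced if, at every node, |h(left) - h(right)| <= 1 (empty subtree has height -1).
Bottom-up per-node check:
  node 42: h_left=-1, h_right=-1, diff=0 [OK], height=0
  node 40: h_left=-1, h_right=0, diff=1 [OK], height=1
  node 37: h_left=-1, h_right=1, diff=2 [FAIL (|-1-1|=2 > 1)], height=2
  node 34: h_left=-1, h_right=2, diff=3 [FAIL (|-1-2|=3 > 1)], height=3
  node 33: h_left=-1, h_right=3, diff=4 [FAIL (|-1-3|=4 > 1)], height=4
  node 30: h_left=-1, h_right=4, diff=5 [FAIL (|-1-4|=5 > 1)], height=5
  node 21: h_left=-1, h_right=5, diff=6 [FAIL (|-1-5|=6 > 1)], height=6
  node 17: h_left=-1, h_right=6, diff=7 [FAIL (|-1-6|=7 > 1)], height=7
  node 14: h_left=-1, h_right=7, diff=8 [FAIL (|-1-7|=8 > 1)], height=8
  node 6: h_left=-1, h_right=8, diff=9 [FAIL (|-1-8|=9 > 1)], height=9
  node 5: h_left=-1, h_right=9, diff=10 [FAIL (|-1-9|=10 > 1)], height=10
  node 3: h_left=-1, h_right=10, diff=11 [FAIL (|-1-10|=11 > 1)], height=11
Node 37 violates the condition: |-1 - 1| = 2 > 1.
Result: Not balanced


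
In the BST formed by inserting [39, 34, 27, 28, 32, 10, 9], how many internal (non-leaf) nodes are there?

Tree built from: [39, 34, 27, 28, 32, 10, 9]
Tree (level-order array): [39, 34, None, 27, None, 10, 28, 9, None, None, 32]
Rule: An internal node has at least one child.
Per-node child counts:
  node 39: 1 child(ren)
  node 34: 1 child(ren)
  node 27: 2 child(ren)
  node 10: 1 child(ren)
  node 9: 0 child(ren)
  node 28: 1 child(ren)
  node 32: 0 child(ren)
Matching nodes: [39, 34, 27, 10, 28]
Count of internal (non-leaf) nodes: 5


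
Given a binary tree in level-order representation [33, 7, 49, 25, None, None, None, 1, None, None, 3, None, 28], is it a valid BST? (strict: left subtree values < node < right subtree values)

Level-order array: [33, 7, 49, 25, None, None, None, 1, None, None, 3, None, 28]
Validate using subtree bounds (lo, hi): at each node, require lo < value < hi,
then recurse left with hi=value and right with lo=value.
Preorder trace (stopping at first violation):
  at node 33 with bounds (-inf, +inf): OK
  at node 7 with bounds (-inf, 33): OK
  at node 25 with bounds (-inf, 7): VIOLATION
Node 25 violates its bound: not (-inf < 25 < 7).
Result: Not a valid BST


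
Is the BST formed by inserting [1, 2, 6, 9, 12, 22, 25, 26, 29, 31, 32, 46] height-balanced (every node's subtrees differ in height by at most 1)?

Tree (level-order array): [1, None, 2, None, 6, None, 9, None, 12, None, 22, None, 25, None, 26, None, 29, None, 31, None, 32, None, 46]
Definition: a tree is height-balanced if, at every node, |h(left) - h(right)| <= 1 (empty subtree has height -1).
Bottom-up per-node check:
  node 46: h_left=-1, h_right=-1, diff=0 [OK], height=0
  node 32: h_left=-1, h_right=0, diff=1 [OK], height=1
  node 31: h_left=-1, h_right=1, diff=2 [FAIL (|-1-1|=2 > 1)], height=2
  node 29: h_left=-1, h_right=2, diff=3 [FAIL (|-1-2|=3 > 1)], height=3
  node 26: h_left=-1, h_right=3, diff=4 [FAIL (|-1-3|=4 > 1)], height=4
  node 25: h_left=-1, h_right=4, diff=5 [FAIL (|-1-4|=5 > 1)], height=5
  node 22: h_left=-1, h_right=5, diff=6 [FAIL (|-1-5|=6 > 1)], height=6
  node 12: h_left=-1, h_right=6, diff=7 [FAIL (|-1-6|=7 > 1)], height=7
  node 9: h_left=-1, h_right=7, diff=8 [FAIL (|-1-7|=8 > 1)], height=8
  node 6: h_left=-1, h_right=8, diff=9 [FAIL (|-1-8|=9 > 1)], height=9
  node 2: h_left=-1, h_right=9, diff=10 [FAIL (|-1-9|=10 > 1)], height=10
  node 1: h_left=-1, h_right=10, diff=11 [FAIL (|-1-10|=11 > 1)], height=11
Node 31 violates the condition: |-1 - 1| = 2 > 1.
Result: Not balanced


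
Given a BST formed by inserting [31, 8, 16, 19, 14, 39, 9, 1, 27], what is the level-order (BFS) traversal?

Tree insertion order: [31, 8, 16, 19, 14, 39, 9, 1, 27]
Tree (level-order array): [31, 8, 39, 1, 16, None, None, None, None, 14, 19, 9, None, None, 27]
BFS from the root, enqueuing left then right child of each popped node:
  queue [31] -> pop 31, enqueue [8, 39], visited so far: [31]
  queue [8, 39] -> pop 8, enqueue [1, 16], visited so far: [31, 8]
  queue [39, 1, 16] -> pop 39, enqueue [none], visited so far: [31, 8, 39]
  queue [1, 16] -> pop 1, enqueue [none], visited so far: [31, 8, 39, 1]
  queue [16] -> pop 16, enqueue [14, 19], visited so far: [31, 8, 39, 1, 16]
  queue [14, 19] -> pop 14, enqueue [9], visited so far: [31, 8, 39, 1, 16, 14]
  queue [19, 9] -> pop 19, enqueue [27], visited so far: [31, 8, 39, 1, 16, 14, 19]
  queue [9, 27] -> pop 9, enqueue [none], visited so far: [31, 8, 39, 1, 16, 14, 19, 9]
  queue [27] -> pop 27, enqueue [none], visited so far: [31, 8, 39, 1, 16, 14, 19, 9, 27]
Result: [31, 8, 39, 1, 16, 14, 19, 9, 27]


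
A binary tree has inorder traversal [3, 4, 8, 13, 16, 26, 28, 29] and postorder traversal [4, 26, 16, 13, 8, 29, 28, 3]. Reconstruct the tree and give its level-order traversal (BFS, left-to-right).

Inorder:   [3, 4, 8, 13, 16, 26, 28, 29]
Postorder: [4, 26, 16, 13, 8, 29, 28, 3]
Algorithm: postorder visits root last, so walk postorder right-to-left;
each value is the root of the current inorder slice — split it at that
value, recurse on the right subtree first, then the left.
Recursive splits:
  root=3; inorder splits into left=[], right=[4, 8, 13, 16, 26, 28, 29]
  root=28; inorder splits into left=[4, 8, 13, 16, 26], right=[29]
  root=29; inorder splits into left=[], right=[]
  root=8; inorder splits into left=[4], right=[13, 16, 26]
  root=13; inorder splits into left=[], right=[16, 26]
  root=16; inorder splits into left=[], right=[26]
  root=26; inorder splits into left=[], right=[]
  root=4; inorder splits into left=[], right=[]
Reconstructed level-order: [3, 28, 8, 29, 4, 13, 16, 26]


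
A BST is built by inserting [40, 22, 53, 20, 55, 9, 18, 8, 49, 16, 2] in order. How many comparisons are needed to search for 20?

Search path for 20: 40 -> 22 -> 20
Found: True
Comparisons: 3


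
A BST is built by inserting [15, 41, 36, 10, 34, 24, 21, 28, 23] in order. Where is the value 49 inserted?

Starting tree (level order): [15, 10, 41, None, None, 36, None, 34, None, 24, None, 21, 28, None, 23]
Insertion path: 15 -> 41
Result: insert 49 as right child of 41
Final tree (level order): [15, 10, 41, None, None, 36, 49, 34, None, None, None, 24, None, 21, 28, None, 23]


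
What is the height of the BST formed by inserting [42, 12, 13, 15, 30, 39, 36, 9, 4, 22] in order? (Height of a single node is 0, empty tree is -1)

Insertion order: [42, 12, 13, 15, 30, 39, 36, 9, 4, 22]
Tree (level-order array): [42, 12, None, 9, 13, 4, None, None, 15, None, None, None, 30, 22, 39, None, None, 36]
Compute height bottom-up (empty subtree = -1):
  height(4) = 1 + max(-1, -1) = 0
  height(9) = 1 + max(0, -1) = 1
  height(22) = 1 + max(-1, -1) = 0
  height(36) = 1 + max(-1, -1) = 0
  height(39) = 1 + max(0, -1) = 1
  height(30) = 1 + max(0, 1) = 2
  height(15) = 1 + max(-1, 2) = 3
  height(13) = 1 + max(-1, 3) = 4
  height(12) = 1 + max(1, 4) = 5
  height(42) = 1 + max(5, -1) = 6
Height = 6


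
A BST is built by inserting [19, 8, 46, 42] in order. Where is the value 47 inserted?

Starting tree (level order): [19, 8, 46, None, None, 42]
Insertion path: 19 -> 46
Result: insert 47 as right child of 46
Final tree (level order): [19, 8, 46, None, None, 42, 47]


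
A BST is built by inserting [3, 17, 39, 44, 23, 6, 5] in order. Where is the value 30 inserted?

Starting tree (level order): [3, None, 17, 6, 39, 5, None, 23, 44]
Insertion path: 3 -> 17 -> 39 -> 23
Result: insert 30 as right child of 23
Final tree (level order): [3, None, 17, 6, 39, 5, None, 23, 44, None, None, None, 30]


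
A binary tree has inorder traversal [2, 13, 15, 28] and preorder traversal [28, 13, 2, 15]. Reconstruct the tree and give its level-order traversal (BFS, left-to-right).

Inorder:  [2, 13, 15, 28]
Preorder: [28, 13, 2, 15]
Algorithm: preorder visits root first, so consume preorder in order;
for each root, split the current inorder slice at that value into
left-subtree inorder and right-subtree inorder, then recurse.
Recursive splits:
  root=28; inorder splits into left=[2, 13, 15], right=[]
  root=13; inorder splits into left=[2], right=[15]
  root=2; inorder splits into left=[], right=[]
  root=15; inorder splits into left=[], right=[]
Reconstructed level-order: [28, 13, 2, 15]


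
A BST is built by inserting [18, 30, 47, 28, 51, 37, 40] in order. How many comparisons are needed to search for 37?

Search path for 37: 18 -> 30 -> 47 -> 37
Found: True
Comparisons: 4


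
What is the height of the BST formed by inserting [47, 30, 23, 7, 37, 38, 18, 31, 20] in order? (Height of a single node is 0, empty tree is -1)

Insertion order: [47, 30, 23, 7, 37, 38, 18, 31, 20]
Tree (level-order array): [47, 30, None, 23, 37, 7, None, 31, 38, None, 18, None, None, None, None, None, 20]
Compute height bottom-up (empty subtree = -1):
  height(20) = 1 + max(-1, -1) = 0
  height(18) = 1 + max(-1, 0) = 1
  height(7) = 1 + max(-1, 1) = 2
  height(23) = 1 + max(2, -1) = 3
  height(31) = 1 + max(-1, -1) = 0
  height(38) = 1 + max(-1, -1) = 0
  height(37) = 1 + max(0, 0) = 1
  height(30) = 1 + max(3, 1) = 4
  height(47) = 1 + max(4, -1) = 5
Height = 5


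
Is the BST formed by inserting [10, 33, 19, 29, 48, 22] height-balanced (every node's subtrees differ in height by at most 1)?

Tree (level-order array): [10, None, 33, 19, 48, None, 29, None, None, 22]
Definition: a tree is height-balanced if, at every node, |h(left) - h(right)| <= 1 (empty subtree has height -1).
Bottom-up per-node check:
  node 22: h_left=-1, h_right=-1, diff=0 [OK], height=0
  node 29: h_left=0, h_right=-1, diff=1 [OK], height=1
  node 19: h_left=-1, h_right=1, diff=2 [FAIL (|-1-1|=2 > 1)], height=2
  node 48: h_left=-1, h_right=-1, diff=0 [OK], height=0
  node 33: h_left=2, h_right=0, diff=2 [FAIL (|2-0|=2 > 1)], height=3
  node 10: h_left=-1, h_right=3, diff=4 [FAIL (|-1-3|=4 > 1)], height=4
Node 19 violates the condition: |-1 - 1| = 2 > 1.
Result: Not balanced


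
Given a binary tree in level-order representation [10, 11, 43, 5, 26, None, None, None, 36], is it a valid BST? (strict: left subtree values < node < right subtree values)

Level-order array: [10, 11, 43, 5, 26, None, None, None, 36]
Validate using subtree bounds (lo, hi): at each node, require lo < value < hi,
then recurse left with hi=value and right with lo=value.
Preorder trace (stopping at first violation):
  at node 10 with bounds (-inf, +inf): OK
  at node 11 with bounds (-inf, 10): VIOLATION
Node 11 violates its bound: not (-inf < 11 < 10).
Result: Not a valid BST


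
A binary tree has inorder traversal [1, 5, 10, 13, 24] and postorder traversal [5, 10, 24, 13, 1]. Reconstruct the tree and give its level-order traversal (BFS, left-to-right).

Inorder:   [1, 5, 10, 13, 24]
Postorder: [5, 10, 24, 13, 1]
Algorithm: postorder visits root last, so walk postorder right-to-left;
each value is the root of the current inorder slice — split it at that
value, recurse on the right subtree first, then the left.
Recursive splits:
  root=1; inorder splits into left=[], right=[5, 10, 13, 24]
  root=13; inorder splits into left=[5, 10], right=[24]
  root=24; inorder splits into left=[], right=[]
  root=10; inorder splits into left=[5], right=[]
  root=5; inorder splits into left=[], right=[]
Reconstructed level-order: [1, 13, 10, 24, 5]


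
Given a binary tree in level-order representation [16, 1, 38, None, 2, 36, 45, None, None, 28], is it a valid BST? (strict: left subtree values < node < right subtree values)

Level-order array: [16, 1, 38, None, 2, 36, 45, None, None, 28]
Validate using subtree bounds (lo, hi): at each node, require lo < value < hi,
then recurse left with hi=value and right with lo=value.
Preorder trace (stopping at first violation):
  at node 16 with bounds (-inf, +inf): OK
  at node 1 with bounds (-inf, 16): OK
  at node 2 with bounds (1, 16): OK
  at node 38 with bounds (16, +inf): OK
  at node 36 with bounds (16, 38): OK
  at node 28 with bounds (16, 36): OK
  at node 45 with bounds (38, +inf): OK
No violation found at any node.
Result: Valid BST


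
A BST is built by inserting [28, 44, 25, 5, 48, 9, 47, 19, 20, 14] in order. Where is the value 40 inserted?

Starting tree (level order): [28, 25, 44, 5, None, None, 48, None, 9, 47, None, None, 19, None, None, 14, 20]
Insertion path: 28 -> 44
Result: insert 40 as left child of 44
Final tree (level order): [28, 25, 44, 5, None, 40, 48, None, 9, None, None, 47, None, None, 19, None, None, 14, 20]


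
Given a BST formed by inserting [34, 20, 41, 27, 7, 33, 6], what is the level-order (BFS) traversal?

Tree insertion order: [34, 20, 41, 27, 7, 33, 6]
Tree (level-order array): [34, 20, 41, 7, 27, None, None, 6, None, None, 33]
BFS from the root, enqueuing left then right child of each popped node:
  queue [34] -> pop 34, enqueue [20, 41], visited so far: [34]
  queue [20, 41] -> pop 20, enqueue [7, 27], visited so far: [34, 20]
  queue [41, 7, 27] -> pop 41, enqueue [none], visited so far: [34, 20, 41]
  queue [7, 27] -> pop 7, enqueue [6], visited so far: [34, 20, 41, 7]
  queue [27, 6] -> pop 27, enqueue [33], visited so far: [34, 20, 41, 7, 27]
  queue [6, 33] -> pop 6, enqueue [none], visited so far: [34, 20, 41, 7, 27, 6]
  queue [33] -> pop 33, enqueue [none], visited so far: [34, 20, 41, 7, 27, 6, 33]
Result: [34, 20, 41, 7, 27, 6, 33]


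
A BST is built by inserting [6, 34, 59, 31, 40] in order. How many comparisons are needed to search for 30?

Search path for 30: 6 -> 34 -> 31
Found: False
Comparisons: 3


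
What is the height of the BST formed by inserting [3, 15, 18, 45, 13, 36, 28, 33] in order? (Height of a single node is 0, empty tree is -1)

Insertion order: [3, 15, 18, 45, 13, 36, 28, 33]
Tree (level-order array): [3, None, 15, 13, 18, None, None, None, 45, 36, None, 28, None, None, 33]
Compute height bottom-up (empty subtree = -1):
  height(13) = 1 + max(-1, -1) = 0
  height(33) = 1 + max(-1, -1) = 0
  height(28) = 1 + max(-1, 0) = 1
  height(36) = 1 + max(1, -1) = 2
  height(45) = 1 + max(2, -1) = 3
  height(18) = 1 + max(-1, 3) = 4
  height(15) = 1 + max(0, 4) = 5
  height(3) = 1 + max(-1, 5) = 6
Height = 6


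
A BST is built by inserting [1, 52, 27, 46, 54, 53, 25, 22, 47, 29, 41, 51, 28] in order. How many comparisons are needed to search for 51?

Search path for 51: 1 -> 52 -> 27 -> 46 -> 47 -> 51
Found: True
Comparisons: 6


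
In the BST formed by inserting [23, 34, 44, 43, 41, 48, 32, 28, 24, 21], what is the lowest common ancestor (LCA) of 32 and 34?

Tree insertion order: [23, 34, 44, 43, 41, 48, 32, 28, 24, 21]
Tree (level-order array): [23, 21, 34, None, None, 32, 44, 28, None, 43, 48, 24, None, 41]
In a BST, the LCA of p=32, q=34 is the first node v on the
root-to-leaf path with p <= v <= q (go left if both < v, right if both > v).
Walk from root:
  at 23: both 32 and 34 > 23, go right
  at 34: 32 <= 34 <= 34, this is the LCA
LCA = 34


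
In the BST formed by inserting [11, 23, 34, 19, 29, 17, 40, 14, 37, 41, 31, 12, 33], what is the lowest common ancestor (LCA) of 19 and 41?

Tree insertion order: [11, 23, 34, 19, 29, 17, 40, 14, 37, 41, 31, 12, 33]
Tree (level-order array): [11, None, 23, 19, 34, 17, None, 29, 40, 14, None, None, 31, 37, 41, 12, None, None, 33]
In a BST, the LCA of p=19, q=41 is the first node v on the
root-to-leaf path with p <= v <= q (go left if both < v, right if both > v).
Walk from root:
  at 11: both 19 and 41 > 11, go right
  at 23: 19 <= 23 <= 41, this is the LCA
LCA = 23


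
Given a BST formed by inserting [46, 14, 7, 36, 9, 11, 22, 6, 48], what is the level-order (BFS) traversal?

Tree insertion order: [46, 14, 7, 36, 9, 11, 22, 6, 48]
Tree (level-order array): [46, 14, 48, 7, 36, None, None, 6, 9, 22, None, None, None, None, 11]
BFS from the root, enqueuing left then right child of each popped node:
  queue [46] -> pop 46, enqueue [14, 48], visited so far: [46]
  queue [14, 48] -> pop 14, enqueue [7, 36], visited so far: [46, 14]
  queue [48, 7, 36] -> pop 48, enqueue [none], visited so far: [46, 14, 48]
  queue [7, 36] -> pop 7, enqueue [6, 9], visited so far: [46, 14, 48, 7]
  queue [36, 6, 9] -> pop 36, enqueue [22], visited so far: [46, 14, 48, 7, 36]
  queue [6, 9, 22] -> pop 6, enqueue [none], visited so far: [46, 14, 48, 7, 36, 6]
  queue [9, 22] -> pop 9, enqueue [11], visited so far: [46, 14, 48, 7, 36, 6, 9]
  queue [22, 11] -> pop 22, enqueue [none], visited so far: [46, 14, 48, 7, 36, 6, 9, 22]
  queue [11] -> pop 11, enqueue [none], visited so far: [46, 14, 48, 7, 36, 6, 9, 22, 11]
Result: [46, 14, 48, 7, 36, 6, 9, 22, 11]


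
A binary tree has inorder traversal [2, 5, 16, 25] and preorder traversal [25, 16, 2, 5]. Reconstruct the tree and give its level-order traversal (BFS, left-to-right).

Inorder:  [2, 5, 16, 25]
Preorder: [25, 16, 2, 5]
Algorithm: preorder visits root first, so consume preorder in order;
for each root, split the current inorder slice at that value into
left-subtree inorder and right-subtree inorder, then recurse.
Recursive splits:
  root=25; inorder splits into left=[2, 5, 16], right=[]
  root=16; inorder splits into left=[2, 5], right=[]
  root=2; inorder splits into left=[], right=[5]
  root=5; inorder splits into left=[], right=[]
Reconstructed level-order: [25, 16, 2, 5]


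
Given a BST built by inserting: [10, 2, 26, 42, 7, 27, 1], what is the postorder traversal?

Tree insertion order: [10, 2, 26, 42, 7, 27, 1]
Tree (level-order array): [10, 2, 26, 1, 7, None, 42, None, None, None, None, 27]
Postorder traversal: [1, 7, 2, 27, 42, 26, 10]


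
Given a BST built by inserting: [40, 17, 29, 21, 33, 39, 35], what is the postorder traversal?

Tree insertion order: [40, 17, 29, 21, 33, 39, 35]
Tree (level-order array): [40, 17, None, None, 29, 21, 33, None, None, None, 39, 35]
Postorder traversal: [21, 35, 39, 33, 29, 17, 40]


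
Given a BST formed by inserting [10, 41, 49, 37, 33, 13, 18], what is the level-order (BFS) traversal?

Tree insertion order: [10, 41, 49, 37, 33, 13, 18]
Tree (level-order array): [10, None, 41, 37, 49, 33, None, None, None, 13, None, None, 18]
BFS from the root, enqueuing left then right child of each popped node:
  queue [10] -> pop 10, enqueue [41], visited so far: [10]
  queue [41] -> pop 41, enqueue [37, 49], visited so far: [10, 41]
  queue [37, 49] -> pop 37, enqueue [33], visited so far: [10, 41, 37]
  queue [49, 33] -> pop 49, enqueue [none], visited so far: [10, 41, 37, 49]
  queue [33] -> pop 33, enqueue [13], visited so far: [10, 41, 37, 49, 33]
  queue [13] -> pop 13, enqueue [18], visited so far: [10, 41, 37, 49, 33, 13]
  queue [18] -> pop 18, enqueue [none], visited so far: [10, 41, 37, 49, 33, 13, 18]
Result: [10, 41, 37, 49, 33, 13, 18]


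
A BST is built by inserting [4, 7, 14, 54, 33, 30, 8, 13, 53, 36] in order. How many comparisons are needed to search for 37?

Search path for 37: 4 -> 7 -> 14 -> 54 -> 33 -> 53 -> 36
Found: False
Comparisons: 7


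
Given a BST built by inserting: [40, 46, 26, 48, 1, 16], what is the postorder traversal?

Tree insertion order: [40, 46, 26, 48, 1, 16]
Tree (level-order array): [40, 26, 46, 1, None, None, 48, None, 16]
Postorder traversal: [16, 1, 26, 48, 46, 40]


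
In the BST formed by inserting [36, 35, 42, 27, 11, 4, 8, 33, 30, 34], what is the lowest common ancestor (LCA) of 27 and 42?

Tree insertion order: [36, 35, 42, 27, 11, 4, 8, 33, 30, 34]
Tree (level-order array): [36, 35, 42, 27, None, None, None, 11, 33, 4, None, 30, 34, None, 8]
In a BST, the LCA of p=27, q=42 is the first node v on the
root-to-leaf path with p <= v <= q (go left if both < v, right if both > v).
Walk from root:
  at 36: 27 <= 36 <= 42, this is the LCA
LCA = 36


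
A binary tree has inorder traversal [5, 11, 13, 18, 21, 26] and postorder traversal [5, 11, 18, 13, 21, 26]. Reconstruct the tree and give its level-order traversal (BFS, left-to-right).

Inorder:   [5, 11, 13, 18, 21, 26]
Postorder: [5, 11, 18, 13, 21, 26]
Algorithm: postorder visits root last, so walk postorder right-to-left;
each value is the root of the current inorder slice — split it at that
value, recurse on the right subtree first, then the left.
Recursive splits:
  root=26; inorder splits into left=[5, 11, 13, 18, 21], right=[]
  root=21; inorder splits into left=[5, 11, 13, 18], right=[]
  root=13; inorder splits into left=[5, 11], right=[18]
  root=18; inorder splits into left=[], right=[]
  root=11; inorder splits into left=[5], right=[]
  root=5; inorder splits into left=[], right=[]
Reconstructed level-order: [26, 21, 13, 11, 18, 5]


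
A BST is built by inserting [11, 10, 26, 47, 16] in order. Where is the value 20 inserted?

Starting tree (level order): [11, 10, 26, None, None, 16, 47]
Insertion path: 11 -> 26 -> 16
Result: insert 20 as right child of 16
Final tree (level order): [11, 10, 26, None, None, 16, 47, None, 20]


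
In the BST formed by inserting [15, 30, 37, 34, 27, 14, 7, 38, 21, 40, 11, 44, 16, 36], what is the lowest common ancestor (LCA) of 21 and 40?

Tree insertion order: [15, 30, 37, 34, 27, 14, 7, 38, 21, 40, 11, 44, 16, 36]
Tree (level-order array): [15, 14, 30, 7, None, 27, 37, None, 11, 21, None, 34, 38, None, None, 16, None, None, 36, None, 40, None, None, None, None, None, 44]
In a BST, the LCA of p=21, q=40 is the first node v on the
root-to-leaf path with p <= v <= q (go left if both < v, right if both > v).
Walk from root:
  at 15: both 21 and 40 > 15, go right
  at 30: 21 <= 30 <= 40, this is the LCA
LCA = 30


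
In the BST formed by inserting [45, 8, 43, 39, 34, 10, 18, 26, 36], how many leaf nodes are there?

Tree built from: [45, 8, 43, 39, 34, 10, 18, 26, 36]
Tree (level-order array): [45, 8, None, None, 43, 39, None, 34, None, 10, 36, None, 18, None, None, None, 26]
Rule: A leaf has 0 children.
Per-node child counts:
  node 45: 1 child(ren)
  node 8: 1 child(ren)
  node 43: 1 child(ren)
  node 39: 1 child(ren)
  node 34: 2 child(ren)
  node 10: 1 child(ren)
  node 18: 1 child(ren)
  node 26: 0 child(ren)
  node 36: 0 child(ren)
Matching nodes: [26, 36]
Count of leaf nodes: 2


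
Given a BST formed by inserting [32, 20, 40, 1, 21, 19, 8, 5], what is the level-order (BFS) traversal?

Tree insertion order: [32, 20, 40, 1, 21, 19, 8, 5]
Tree (level-order array): [32, 20, 40, 1, 21, None, None, None, 19, None, None, 8, None, 5]
BFS from the root, enqueuing left then right child of each popped node:
  queue [32] -> pop 32, enqueue [20, 40], visited so far: [32]
  queue [20, 40] -> pop 20, enqueue [1, 21], visited so far: [32, 20]
  queue [40, 1, 21] -> pop 40, enqueue [none], visited so far: [32, 20, 40]
  queue [1, 21] -> pop 1, enqueue [19], visited so far: [32, 20, 40, 1]
  queue [21, 19] -> pop 21, enqueue [none], visited so far: [32, 20, 40, 1, 21]
  queue [19] -> pop 19, enqueue [8], visited so far: [32, 20, 40, 1, 21, 19]
  queue [8] -> pop 8, enqueue [5], visited so far: [32, 20, 40, 1, 21, 19, 8]
  queue [5] -> pop 5, enqueue [none], visited so far: [32, 20, 40, 1, 21, 19, 8, 5]
Result: [32, 20, 40, 1, 21, 19, 8, 5]


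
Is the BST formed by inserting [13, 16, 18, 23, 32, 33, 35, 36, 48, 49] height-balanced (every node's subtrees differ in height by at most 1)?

Tree (level-order array): [13, None, 16, None, 18, None, 23, None, 32, None, 33, None, 35, None, 36, None, 48, None, 49]
Definition: a tree is height-balanced if, at every node, |h(left) - h(right)| <= 1 (empty subtree has height -1).
Bottom-up per-node check:
  node 49: h_left=-1, h_right=-1, diff=0 [OK], height=0
  node 48: h_left=-1, h_right=0, diff=1 [OK], height=1
  node 36: h_left=-1, h_right=1, diff=2 [FAIL (|-1-1|=2 > 1)], height=2
  node 35: h_left=-1, h_right=2, diff=3 [FAIL (|-1-2|=3 > 1)], height=3
  node 33: h_left=-1, h_right=3, diff=4 [FAIL (|-1-3|=4 > 1)], height=4
  node 32: h_left=-1, h_right=4, diff=5 [FAIL (|-1-4|=5 > 1)], height=5
  node 23: h_left=-1, h_right=5, diff=6 [FAIL (|-1-5|=6 > 1)], height=6
  node 18: h_left=-1, h_right=6, diff=7 [FAIL (|-1-6|=7 > 1)], height=7
  node 16: h_left=-1, h_right=7, diff=8 [FAIL (|-1-7|=8 > 1)], height=8
  node 13: h_left=-1, h_right=8, diff=9 [FAIL (|-1-8|=9 > 1)], height=9
Node 36 violates the condition: |-1 - 1| = 2 > 1.
Result: Not balanced


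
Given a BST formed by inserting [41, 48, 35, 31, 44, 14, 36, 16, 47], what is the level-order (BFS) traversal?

Tree insertion order: [41, 48, 35, 31, 44, 14, 36, 16, 47]
Tree (level-order array): [41, 35, 48, 31, 36, 44, None, 14, None, None, None, None, 47, None, 16]
BFS from the root, enqueuing left then right child of each popped node:
  queue [41] -> pop 41, enqueue [35, 48], visited so far: [41]
  queue [35, 48] -> pop 35, enqueue [31, 36], visited so far: [41, 35]
  queue [48, 31, 36] -> pop 48, enqueue [44], visited so far: [41, 35, 48]
  queue [31, 36, 44] -> pop 31, enqueue [14], visited so far: [41, 35, 48, 31]
  queue [36, 44, 14] -> pop 36, enqueue [none], visited so far: [41, 35, 48, 31, 36]
  queue [44, 14] -> pop 44, enqueue [47], visited so far: [41, 35, 48, 31, 36, 44]
  queue [14, 47] -> pop 14, enqueue [16], visited so far: [41, 35, 48, 31, 36, 44, 14]
  queue [47, 16] -> pop 47, enqueue [none], visited so far: [41, 35, 48, 31, 36, 44, 14, 47]
  queue [16] -> pop 16, enqueue [none], visited so far: [41, 35, 48, 31, 36, 44, 14, 47, 16]
Result: [41, 35, 48, 31, 36, 44, 14, 47, 16]


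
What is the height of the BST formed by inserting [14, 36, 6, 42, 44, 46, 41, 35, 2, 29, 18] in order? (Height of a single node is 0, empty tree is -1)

Insertion order: [14, 36, 6, 42, 44, 46, 41, 35, 2, 29, 18]
Tree (level-order array): [14, 6, 36, 2, None, 35, 42, None, None, 29, None, 41, 44, 18, None, None, None, None, 46]
Compute height bottom-up (empty subtree = -1):
  height(2) = 1 + max(-1, -1) = 0
  height(6) = 1 + max(0, -1) = 1
  height(18) = 1 + max(-1, -1) = 0
  height(29) = 1 + max(0, -1) = 1
  height(35) = 1 + max(1, -1) = 2
  height(41) = 1 + max(-1, -1) = 0
  height(46) = 1 + max(-1, -1) = 0
  height(44) = 1 + max(-1, 0) = 1
  height(42) = 1 + max(0, 1) = 2
  height(36) = 1 + max(2, 2) = 3
  height(14) = 1 + max(1, 3) = 4
Height = 4


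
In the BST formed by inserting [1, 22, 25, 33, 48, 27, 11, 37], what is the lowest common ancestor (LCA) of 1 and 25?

Tree insertion order: [1, 22, 25, 33, 48, 27, 11, 37]
Tree (level-order array): [1, None, 22, 11, 25, None, None, None, 33, 27, 48, None, None, 37]
In a BST, the LCA of p=1, q=25 is the first node v on the
root-to-leaf path with p <= v <= q (go left if both < v, right if both > v).
Walk from root:
  at 1: 1 <= 1 <= 25, this is the LCA
LCA = 1


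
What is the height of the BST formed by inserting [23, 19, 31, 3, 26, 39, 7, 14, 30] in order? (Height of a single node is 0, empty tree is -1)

Insertion order: [23, 19, 31, 3, 26, 39, 7, 14, 30]
Tree (level-order array): [23, 19, 31, 3, None, 26, 39, None, 7, None, 30, None, None, None, 14]
Compute height bottom-up (empty subtree = -1):
  height(14) = 1 + max(-1, -1) = 0
  height(7) = 1 + max(-1, 0) = 1
  height(3) = 1 + max(-1, 1) = 2
  height(19) = 1 + max(2, -1) = 3
  height(30) = 1 + max(-1, -1) = 0
  height(26) = 1 + max(-1, 0) = 1
  height(39) = 1 + max(-1, -1) = 0
  height(31) = 1 + max(1, 0) = 2
  height(23) = 1 + max(3, 2) = 4
Height = 4
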